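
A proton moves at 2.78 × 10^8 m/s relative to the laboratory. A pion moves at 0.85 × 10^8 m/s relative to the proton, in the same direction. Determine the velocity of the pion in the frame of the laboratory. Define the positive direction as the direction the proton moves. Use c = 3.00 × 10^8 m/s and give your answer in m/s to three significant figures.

2.88 × 10^8 m/s

In units of c (dividing by 3.00 × 10^8 m/s): v = 0.927, u' = 0.283.
u = (u' + v)/(1 + u'v/c²):
u = (0.283 + 0.927) / (1 + 0.283·0.927) = 1.2100/1.2626 = 0.9584
(Galilean addition would give +1.210c, exceeding c.)
Converting back: u = 0.9584 × 3.00 × 10^8 m/s.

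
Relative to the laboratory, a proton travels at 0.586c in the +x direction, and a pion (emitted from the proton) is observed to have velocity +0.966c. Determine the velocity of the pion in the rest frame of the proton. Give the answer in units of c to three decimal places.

Invert the composition law: u' = (u − v)/(1 − uv/c²).
u' = (0.966 − 0.586) / (1 − (0.966)(0.586)) = 0.3800/0.4339 = 0.8757.

+0.876c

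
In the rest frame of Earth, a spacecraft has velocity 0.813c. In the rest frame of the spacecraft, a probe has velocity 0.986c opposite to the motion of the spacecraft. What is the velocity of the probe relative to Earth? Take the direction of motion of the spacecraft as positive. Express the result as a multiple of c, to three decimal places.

-0.872c

With v = 0.813 and u' = -0.986 (in units of c),
u = (u' + v)/(1 + u'v/c²):
u = (-0.986 + 0.813) / (1 + (-0.986)·0.813) = -0.1730/0.1984 = -0.8721
(Galilean addition would give -0.173c.)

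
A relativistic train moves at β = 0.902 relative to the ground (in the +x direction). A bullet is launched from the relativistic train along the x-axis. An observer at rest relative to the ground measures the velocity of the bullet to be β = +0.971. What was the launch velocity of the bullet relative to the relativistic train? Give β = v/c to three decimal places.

β = +0.556

Invert the composition law: u' = (u − v)/(1 − uv/c²).
u' = (0.971 − 0.902) / (1 − (0.971)(0.902)) = 0.0690/0.1242 = 0.5557.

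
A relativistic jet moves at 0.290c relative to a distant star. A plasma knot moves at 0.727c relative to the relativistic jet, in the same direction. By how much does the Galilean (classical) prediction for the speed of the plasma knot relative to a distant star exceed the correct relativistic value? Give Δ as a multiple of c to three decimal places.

Galilean: u_cl = 0.727 + 0.290 = 1.0170.
Relativistic: u_rel = (0.727 + 0.290) / (1 + 0.727·0.290) = 1.0170/1.2108 = 0.8399.
Δ = 1.0170 − 0.8399 = 0.1771.
(The classical prediction exceeds c; the relativistic result does not.)

Δ = 0.177c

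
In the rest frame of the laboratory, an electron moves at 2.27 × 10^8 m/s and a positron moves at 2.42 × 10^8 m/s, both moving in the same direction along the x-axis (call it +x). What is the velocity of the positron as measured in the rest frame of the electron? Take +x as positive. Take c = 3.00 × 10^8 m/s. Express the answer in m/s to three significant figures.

+3.85 × 10^7 m/s

β_A = 0.757, β_B = 0.807 (dividing each by c = 3.00 × 10^8 m/s).
Transform to A's frame with the inverse velocity-addition law: u' = (u − v)/(1 − uv/c²), taking u = β_B and v = β_A.
u' = (0.807 − 0.757) / (1 − (0.757)(0.807)) = 0.0500/0.3896 = 0.1283.
u' = 0.1283 × 3.00 × 10^8 m/s.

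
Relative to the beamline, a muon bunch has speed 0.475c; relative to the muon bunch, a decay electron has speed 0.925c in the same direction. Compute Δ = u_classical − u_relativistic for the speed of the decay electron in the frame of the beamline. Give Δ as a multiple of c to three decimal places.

Galilean: u_cl = 0.925 + 0.475 = 1.4000.
Relativistic: u_rel = (0.925 + 0.475) / (1 + 0.925·0.475) = 1.4000/1.4394 = 0.9726.
Δ = 1.4000 − 0.9726 = 0.4274.
(The classical prediction exceeds c; the relativistic result does not.)

Δ = 0.427c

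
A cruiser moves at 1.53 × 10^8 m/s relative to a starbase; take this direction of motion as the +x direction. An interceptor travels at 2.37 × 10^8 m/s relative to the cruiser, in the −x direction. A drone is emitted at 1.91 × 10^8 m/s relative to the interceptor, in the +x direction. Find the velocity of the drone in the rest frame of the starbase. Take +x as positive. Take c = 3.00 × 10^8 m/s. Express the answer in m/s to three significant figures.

+7.17 × 10^7 m/s

Apply u = (u' + v)/(1 + u'v/c²) successively, working outward toward the starbase.
(Dividing each given speed by c = 3.00 × 10^8 m/s to work in units of c.)
Start: velocity of the cruiser relative to the starbase = 0.5100c.
Compose with the interceptor (u' = -0.790 in the cruiser frame): u_1 = (-0.790 + 0.510) / (1 + (-0.790)·0.510) = -0.2800/0.5971 = -0.4689.
Compose with the drone (u' = 0.637 in the interceptor frame): u_2 = (0.637 + (-0.469)) / (1 + 0.637·(-0.469)) = 0.1677/0.7014 = 0.2391.
So u = 0.2391 × 3.00 × 10^8 m/s.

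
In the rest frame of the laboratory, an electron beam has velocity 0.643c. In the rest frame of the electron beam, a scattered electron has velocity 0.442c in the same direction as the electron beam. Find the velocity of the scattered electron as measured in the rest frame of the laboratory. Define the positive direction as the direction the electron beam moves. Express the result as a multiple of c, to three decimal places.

0.845c

With v = 0.643 and u' = 0.442 (in units of c),
u = (u' + v)/(1 + u'v/c²):
u = (0.442 + 0.643) / (1 + 0.442·0.643) = 1.0850/1.2842 = 0.8449
(Galilean addition would give +1.085c, exceeding c.)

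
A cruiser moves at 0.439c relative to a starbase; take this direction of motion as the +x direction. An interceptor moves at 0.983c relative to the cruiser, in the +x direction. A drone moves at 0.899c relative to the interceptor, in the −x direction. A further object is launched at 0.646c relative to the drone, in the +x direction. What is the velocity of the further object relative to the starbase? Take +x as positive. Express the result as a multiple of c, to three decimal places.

Apply u = (u' + v)/(1 + u'v/c²) successively, working outward toward the starbase.
Start: velocity of the cruiser relative to the starbase = 0.4390c.
Compose with the interceptor (u' = 0.983 in the cruiser frame): u_1 = (0.983 + 0.439) / (1 + 0.983·0.439) = 1.4220/1.4315 = 0.9933.
Compose with the drone (u' = -0.899 in the interceptor frame): u_2 = (-0.899 + 0.993) / (1 + (-0.899)·0.993) = 0.0943/0.1070 = 0.8818.
Compose with the further object (u' = 0.646 in the drone frame): u_3 = (0.646 + 0.882) / (1 + 0.646·0.882) = 1.5278/1.5696 = 0.9733.

+0.973c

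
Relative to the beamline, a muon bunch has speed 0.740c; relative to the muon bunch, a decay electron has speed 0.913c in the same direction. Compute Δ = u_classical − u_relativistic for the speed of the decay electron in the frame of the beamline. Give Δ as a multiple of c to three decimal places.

Galilean: u_cl = 0.913 + 0.740 = 1.6530.
Relativistic: u_rel = (0.913 + 0.740) / (1 + 0.913·0.740) = 1.6530/1.6756 = 0.9865.
Δ = 1.6530 − 0.9865 = 0.6665.
(The classical prediction exceeds c; the relativistic result does not.)

Δ = 0.666c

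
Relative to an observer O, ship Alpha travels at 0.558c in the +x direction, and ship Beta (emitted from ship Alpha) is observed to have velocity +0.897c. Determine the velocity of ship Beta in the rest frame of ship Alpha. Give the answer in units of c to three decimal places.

+0.679c

Invert the composition law: u' = (u − v)/(1 − uv/c²).
u' = (0.897 − 0.558) / (1 − (0.897)(0.558)) = 0.3390/0.4995 = 0.6787.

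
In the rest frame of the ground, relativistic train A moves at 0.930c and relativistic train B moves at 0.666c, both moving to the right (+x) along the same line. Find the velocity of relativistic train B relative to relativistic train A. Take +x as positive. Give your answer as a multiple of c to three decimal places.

β_A = 0.930, β_B = 0.666.
Transform to A's frame with the inverse velocity-addition law: u' = (u − v)/(1 − uv/c²), taking u = β_B and v = β_A.
u' = (0.666 − 0.930) / (1 − (0.930)(0.666)) = -0.2640/0.3806 = -0.6936.

-0.694c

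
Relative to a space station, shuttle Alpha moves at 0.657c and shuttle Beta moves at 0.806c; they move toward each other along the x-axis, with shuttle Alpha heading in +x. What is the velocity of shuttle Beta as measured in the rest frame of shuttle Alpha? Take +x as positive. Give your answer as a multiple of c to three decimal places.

-0.956c

β_A = 0.657, β_B = -0.806.
Transform to A's frame with the inverse velocity-addition law: u' = (u − v)/(1 − uv/c²), taking u = β_B and v = β_A.
u' = (-0.806 − 0.657) / (1 − (0.657)(-0.806)) = -1.4630/1.5295 = -0.9565.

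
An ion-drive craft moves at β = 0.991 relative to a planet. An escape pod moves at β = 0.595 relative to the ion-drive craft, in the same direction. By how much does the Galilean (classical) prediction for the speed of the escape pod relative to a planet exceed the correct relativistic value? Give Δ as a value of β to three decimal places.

Δ = 0.588

Galilean: u_cl = 0.595 + 0.991 = 1.5860.
Relativistic: u_rel = (0.595 + 0.991) / (1 + 0.595·0.991) = 1.5860/1.5896 = 0.9977.
Δ = 1.5860 − 0.9977 = 0.5883.
(The classical prediction exceeds c; the relativistic result does not.)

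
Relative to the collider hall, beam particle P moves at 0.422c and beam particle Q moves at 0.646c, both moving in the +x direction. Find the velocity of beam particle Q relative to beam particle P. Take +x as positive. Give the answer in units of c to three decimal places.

β_A = 0.422, β_B = 0.646.
Transform to A's frame with the inverse velocity-addition law: u' = (u − v)/(1 − uv/c²), taking u = β_B and v = β_A.
u' = (0.646 − 0.422) / (1 − (0.422)(0.646)) = 0.2240/0.7274 = 0.3080.

+0.308c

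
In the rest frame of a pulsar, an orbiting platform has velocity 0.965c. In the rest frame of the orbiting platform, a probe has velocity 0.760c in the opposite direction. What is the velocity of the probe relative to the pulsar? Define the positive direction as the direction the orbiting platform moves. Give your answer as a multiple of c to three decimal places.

With v = 0.965 and u' = -0.760 (in units of c),
u = (u' + v)/(1 + u'v/c²):
u = (-0.760 + 0.965) / (1 + (-0.760)·0.965) = 0.2050/0.2666 = 0.7689

+0.769c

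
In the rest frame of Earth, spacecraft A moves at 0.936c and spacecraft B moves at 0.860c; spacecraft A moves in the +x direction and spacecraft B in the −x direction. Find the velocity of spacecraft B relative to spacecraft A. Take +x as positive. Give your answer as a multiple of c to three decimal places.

-0.995c

β_A = 0.936, β_B = -0.860.
Transform to A's frame with the inverse velocity-addition law: u' = (u − v)/(1 − uv/c²), taking u = β_B and v = β_A.
u' = (-0.860 − 0.936) / (1 − (0.936)(-0.860)) = -1.7960/1.8050 = -0.9950.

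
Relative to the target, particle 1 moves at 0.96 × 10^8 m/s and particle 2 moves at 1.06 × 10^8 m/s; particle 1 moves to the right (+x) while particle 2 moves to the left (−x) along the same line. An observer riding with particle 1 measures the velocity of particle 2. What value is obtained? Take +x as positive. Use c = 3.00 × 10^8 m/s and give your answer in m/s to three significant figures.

-1.81 × 10^8 m/s

β_A = 0.320, β_B = -0.353 (dividing each by c = 3.00 × 10^8 m/s).
Transform to A's frame with the inverse velocity-addition law: u' = (u − v)/(1 − uv/c²), taking u = β_B and v = β_A.
u' = (-0.353 − 0.320) / (1 − (0.320)(-0.353)) = -0.6733/1.1131 = -0.6049.
u' = -0.6049 × 3.00 × 10^8 m/s.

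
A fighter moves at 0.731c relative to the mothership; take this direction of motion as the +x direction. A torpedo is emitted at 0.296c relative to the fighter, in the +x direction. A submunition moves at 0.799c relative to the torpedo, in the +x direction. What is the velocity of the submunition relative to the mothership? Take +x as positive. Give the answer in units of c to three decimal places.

Apply u = (u' + v)/(1 + u'v/c²) successively, working outward toward the mothership.
Start: velocity of the fighter relative to the mothership = 0.7310c.
Compose with the torpedo (u' = 0.296 in the fighter frame): u_1 = (0.296 + 0.731) / (1 + 0.296·0.731) = 1.0270/1.2164 = 0.8443.
Compose with the submunition (u' = 0.799 in the torpedo frame): u_2 = (0.799 + 0.844) / (1 + 0.799·0.844) = 1.6433/1.6746 = 0.9813.

0.981c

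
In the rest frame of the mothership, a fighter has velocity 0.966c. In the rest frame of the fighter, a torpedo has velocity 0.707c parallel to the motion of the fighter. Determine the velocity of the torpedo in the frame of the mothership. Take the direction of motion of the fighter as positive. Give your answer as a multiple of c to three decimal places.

With v = 0.966 and u' = 0.707 (in units of c),
u = (u' + v)/(1 + u'v/c²):
u = (0.707 + 0.966) / (1 + 0.707·0.966) = 1.6730/1.6830 = 0.9941

0.994c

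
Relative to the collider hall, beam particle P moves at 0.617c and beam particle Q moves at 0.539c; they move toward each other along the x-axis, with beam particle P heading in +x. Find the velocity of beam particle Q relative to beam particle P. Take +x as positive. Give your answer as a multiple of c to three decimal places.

β_A = 0.617, β_B = -0.539.
Transform to A's frame with the inverse velocity-addition law: u' = (u − v)/(1 − uv/c²), taking u = β_B and v = β_A.
u' = (-0.539 − 0.617) / (1 − (0.617)(-0.539)) = -1.1560/1.3326 = -0.8675.

-0.868c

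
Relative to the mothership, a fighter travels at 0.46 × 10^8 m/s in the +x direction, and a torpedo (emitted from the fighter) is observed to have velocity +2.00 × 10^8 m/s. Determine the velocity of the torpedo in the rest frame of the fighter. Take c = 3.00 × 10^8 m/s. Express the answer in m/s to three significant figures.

+1.72 × 10^8 m/s

v = 0.153c, u = 0.667c.
Invert the composition law: u' = (u − v)/(1 − uv/c²).
u' = (0.667 − 0.153) / (1 − (0.667)(0.153)) = 0.5133/0.8978 = 0.5718.
u' = 0.5718 × 3.00 × 10^8 m/s.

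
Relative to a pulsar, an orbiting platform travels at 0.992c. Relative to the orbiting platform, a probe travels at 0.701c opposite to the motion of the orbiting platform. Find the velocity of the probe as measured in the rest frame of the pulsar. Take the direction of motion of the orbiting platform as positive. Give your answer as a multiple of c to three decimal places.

+0.955c

With v = 0.992 and u' = -0.701 (in units of c),
u = (u' + v)/(1 + u'v/c²):
u = (-0.701 + 0.992) / (1 + (-0.701)·0.992) = 0.2910/0.3046 = 0.9553
(Galilean addition would give +0.291c.)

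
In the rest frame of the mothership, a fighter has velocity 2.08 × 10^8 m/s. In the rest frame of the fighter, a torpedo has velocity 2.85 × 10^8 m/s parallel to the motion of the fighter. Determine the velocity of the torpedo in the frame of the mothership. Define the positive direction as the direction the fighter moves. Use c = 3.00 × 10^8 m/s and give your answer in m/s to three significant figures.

In units of c (dividing by 3.00 × 10^8 m/s): v = 0.693, u' = 0.950.
u = (u' + v)/(1 + u'v/c²):
u = (0.950 + 0.693) / (1 + 0.950·0.693) = 1.6433/1.6587 = 0.9908
(Galilean addition would give +1.643c, exceeding c.)
Converting back: u = 0.9908 × 3.00 × 10^8 m/s.

2.97 × 10^8 m/s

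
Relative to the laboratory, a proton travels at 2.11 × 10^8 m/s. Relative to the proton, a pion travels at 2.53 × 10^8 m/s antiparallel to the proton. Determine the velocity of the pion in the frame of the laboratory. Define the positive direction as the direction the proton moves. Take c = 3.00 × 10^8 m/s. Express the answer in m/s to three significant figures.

-1.03 × 10^8 m/s

In units of c (dividing by 3.00 × 10^8 m/s): v = 0.703, u' = -0.843.
u = (u' + v)/(1 + u'v/c²):
u = (-0.843 + 0.703) / (1 + (-0.843)·0.703) = -0.1400/0.4069 = -0.3441
(Galilean addition would give -0.140c.)
Converting back: u = -0.3441 × 3.00 × 10^8 m/s.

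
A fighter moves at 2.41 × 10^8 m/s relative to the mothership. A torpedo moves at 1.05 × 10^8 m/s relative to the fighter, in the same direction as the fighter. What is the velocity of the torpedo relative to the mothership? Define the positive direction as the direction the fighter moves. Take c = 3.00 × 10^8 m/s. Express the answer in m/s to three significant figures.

In units of c (dividing by 3.00 × 10^8 m/s): v = 0.803, u' = 0.350.
u = (u' + v)/(1 + u'v/c²):
u = (0.350 + 0.803) / (1 + 0.350·0.803) = 1.1533/1.2812 = 0.9002
Converting back: u = 0.9002 × 3.00 × 10^8 m/s.

2.70 × 10^8 m/s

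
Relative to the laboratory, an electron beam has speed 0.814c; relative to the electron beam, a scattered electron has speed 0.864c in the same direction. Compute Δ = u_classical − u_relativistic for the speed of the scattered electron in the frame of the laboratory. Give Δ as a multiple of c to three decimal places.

Galilean: u_cl = 0.864 + 0.814 = 1.6780.
Relativistic: u_rel = (0.864 + 0.814) / (1 + 0.864·0.814) = 1.6780/1.7033 = 0.9851.
Δ = 1.6780 − 0.9851 = 0.6929.
(The classical prediction exceeds c; the relativistic result does not.)

Δ = 0.693c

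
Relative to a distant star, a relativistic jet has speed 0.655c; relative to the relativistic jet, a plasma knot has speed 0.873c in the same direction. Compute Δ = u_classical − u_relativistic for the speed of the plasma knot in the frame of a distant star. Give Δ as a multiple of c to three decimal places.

Galilean: u_cl = 0.873 + 0.655 = 1.5280.
Relativistic: u_rel = (0.873 + 0.655) / (1 + 0.873·0.655) = 1.5280/1.5718 = 0.9721.
Δ = 1.5280 − 0.9721 = 0.5559.
(The classical prediction exceeds c; the relativistic result does not.)

Δ = 0.556c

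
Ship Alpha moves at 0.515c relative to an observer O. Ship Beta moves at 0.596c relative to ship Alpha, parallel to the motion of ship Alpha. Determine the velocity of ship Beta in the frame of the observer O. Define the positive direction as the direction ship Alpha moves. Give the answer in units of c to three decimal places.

0.850c

With v = 0.515 and u' = 0.596 (in units of c),
u = (u' + v)/(1 + u'v/c²):
u = (0.596 + 0.515) / (1 + 0.596·0.515) = 1.1110/1.3069 = 0.8501
(Galilean addition would give +1.111c, exceeding c.)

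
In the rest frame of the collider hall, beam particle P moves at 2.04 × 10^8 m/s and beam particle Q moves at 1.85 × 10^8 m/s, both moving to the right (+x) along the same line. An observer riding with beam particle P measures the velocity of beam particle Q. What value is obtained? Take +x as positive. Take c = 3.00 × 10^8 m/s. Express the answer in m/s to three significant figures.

β_A = 0.680, β_B = 0.617 (dividing each by c = 3.00 × 10^8 m/s).
Transform to A's frame with the inverse velocity-addition law: u' = (u − v)/(1 − uv/c²), taking u = β_B and v = β_A.
u' = (0.617 − 0.680) / (1 − (0.680)(0.617)) = -0.0633/0.5807 = -0.1091.
u' = -0.1091 × 3.00 × 10^8 m/s.

-3.27 × 10^7 m/s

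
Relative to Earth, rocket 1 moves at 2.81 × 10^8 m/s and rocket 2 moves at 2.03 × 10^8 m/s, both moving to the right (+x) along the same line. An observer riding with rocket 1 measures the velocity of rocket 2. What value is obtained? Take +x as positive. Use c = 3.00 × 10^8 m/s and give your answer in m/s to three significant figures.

β_A = 0.937, β_B = 0.677 (dividing each by c = 3.00 × 10^8 m/s).
Transform to A's frame with the inverse velocity-addition law: u' = (u − v)/(1 − uv/c²), taking u = β_B and v = β_A.
u' = (0.677 − 0.937) / (1 − (0.937)(0.677)) = -0.2600/0.3662 = -0.7100.
u' = -0.7100 × 3.00 × 10^8 m/s.

-2.13 × 10^8 m/s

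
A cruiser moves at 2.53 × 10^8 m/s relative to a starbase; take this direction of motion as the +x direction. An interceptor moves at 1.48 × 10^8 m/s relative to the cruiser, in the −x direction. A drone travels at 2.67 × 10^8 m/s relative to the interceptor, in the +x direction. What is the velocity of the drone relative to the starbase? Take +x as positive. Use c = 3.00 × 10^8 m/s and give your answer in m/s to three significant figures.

+2.91 × 10^8 m/s

Apply u = (u' + v)/(1 + u'v/c²) successively, working outward toward the starbase.
(Dividing each given speed by c = 3.00 × 10^8 m/s to work in units of c.)
Start: velocity of the cruiser relative to the starbase = 0.8433c.
Compose with the interceptor (u' = -0.493 in the cruiser frame): u_1 = (-0.493 + 0.843) / (1 + (-0.493)·0.843) = 0.3500/0.5840 = 0.5994.
Compose with the drone (u' = 0.890 in the interceptor frame): u_2 = (0.890 + 0.599) / (1 + 0.890·0.599) = 1.4894/1.5334 = 0.9713.
So u = 0.9713 × 3.00 × 10^8 m/s.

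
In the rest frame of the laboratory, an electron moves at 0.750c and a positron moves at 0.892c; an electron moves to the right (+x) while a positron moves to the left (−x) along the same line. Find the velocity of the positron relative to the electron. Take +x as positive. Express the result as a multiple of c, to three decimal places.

β_A = 0.750, β_B = -0.892.
Transform to A's frame with the inverse velocity-addition law: u' = (u − v)/(1 − uv/c²), taking u = β_B and v = β_A.
u' = (-0.892 − 0.750) / (1 − (0.750)(-0.892)) = -1.6420/1.6690 = -0.9838.

-0.984c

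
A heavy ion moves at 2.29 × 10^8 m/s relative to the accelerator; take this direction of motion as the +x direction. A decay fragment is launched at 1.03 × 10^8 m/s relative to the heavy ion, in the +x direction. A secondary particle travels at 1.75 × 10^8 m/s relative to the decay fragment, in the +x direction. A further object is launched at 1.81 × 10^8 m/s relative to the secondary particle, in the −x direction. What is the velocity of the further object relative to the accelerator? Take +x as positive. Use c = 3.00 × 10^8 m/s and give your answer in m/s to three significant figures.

+2.61 × 10^8 m/s

Apply u = (u' + v)/(1 + u'v/c²) successively, working outward toward the accelerator.
(Dividing each given speed by c = 3.00 × 10^8 m/s to work in units of c.)
Start: velocity of the heavy ion relative to the accelerator = 0.7633c.
Compose with the decay fragment (u' = 0.343 in the heavy ion frame): u_1 = (0.343 + 0.763) / (1 + 0.343·0.763) = 1.1067/1.2621 = 0.8769.
Compose with the secondary particle (u' = 0.583 in the decay fragment frame): u_2 = (0.583 + 0.877) / (1 + 0.583·0.877) = 1.4602/1.5115 = 0.9661.
Compose with the further object (u' = -0.603 in the secondary particle frame): u_3 = (-0.603 + 0.966) / (1 + (-0.603)·0.966) = 0.3627/0.4171 = 0.8695.
So u = 0.8695 × 3.00 × 10^8 m/s.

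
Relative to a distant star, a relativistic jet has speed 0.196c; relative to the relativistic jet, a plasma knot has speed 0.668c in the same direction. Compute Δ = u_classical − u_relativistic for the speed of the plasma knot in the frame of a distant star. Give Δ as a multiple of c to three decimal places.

Δ = 0.100c

Galilean: u_cl = 0.668 + 0.196 = 0.8640.
Relativistic: u_rel = (0.668 + 0.196) / (1 + 0.668·0.196) = 0.8640/1.1309 = 0.7640.
Δ = 0.8640 − 0.7640 = 0.1000.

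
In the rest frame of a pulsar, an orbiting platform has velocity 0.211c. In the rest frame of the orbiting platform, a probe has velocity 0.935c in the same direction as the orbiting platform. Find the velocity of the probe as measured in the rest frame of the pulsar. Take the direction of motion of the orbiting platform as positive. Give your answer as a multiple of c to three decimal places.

0.957c

With v = 0.211 and u' = 0.935 (in units of c),
u = (u' + v)/(1 + u'v/c²):
u = (0.935 + 0.211) / (1 + 0.935·0.211) = 1.1460/1.1973 = 0.9572
(Galilean addition would give +1.146c, exceeding c.)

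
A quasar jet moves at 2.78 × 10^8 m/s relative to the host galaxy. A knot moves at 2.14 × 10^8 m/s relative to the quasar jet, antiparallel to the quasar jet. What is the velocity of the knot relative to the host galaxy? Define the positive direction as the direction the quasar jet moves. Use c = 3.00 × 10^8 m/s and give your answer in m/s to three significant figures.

In units of c (dividing by 3.00 × 10^8 m/s): v = 0.927, u' = -0.713.
u = (u' + v)/(1 + u'v/c²):
u = (-0.713 + 0.927) / (1 + (-0.713)·0.927) = 0.2133/0.3390 = 0.6293
(Galilean addition would give +0.213c.)
Converting back: u = 0.6293 × 3.00 × 10^8 m/s.

+1.89 × 10^8 m/s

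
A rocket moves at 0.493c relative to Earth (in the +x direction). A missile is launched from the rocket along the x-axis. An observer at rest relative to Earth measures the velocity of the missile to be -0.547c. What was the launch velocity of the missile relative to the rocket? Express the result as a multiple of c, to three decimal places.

Invert the composition law: u' = (u − v)/(1 − uv/c²).
u' = (-0.547 − 0.493) / (1 − (-0.547)(0.493)) = -1.0400/1.2697 = -0.8191.

-0.819c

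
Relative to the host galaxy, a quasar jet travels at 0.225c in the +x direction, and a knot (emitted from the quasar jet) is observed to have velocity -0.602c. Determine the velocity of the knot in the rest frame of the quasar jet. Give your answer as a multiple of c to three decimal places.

-0.728c

Invert the composition law: u' = (u − v)/(1 − uv/c²).
u' = (-0.602 − 0.225) / (1 − (-0.602)(0.225)) = -0.8270/1.1355 = -0.7283.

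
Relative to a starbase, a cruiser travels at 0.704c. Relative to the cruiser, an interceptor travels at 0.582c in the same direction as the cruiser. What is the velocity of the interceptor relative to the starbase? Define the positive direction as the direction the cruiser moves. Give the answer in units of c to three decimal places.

With v = 0.704 and u' = 0.582 (in units of c),
u = (u' + v)/(1 + u'v/c²):
u = (0.582 + 0.704) / (1 + 0.582·0.704) = 1.2860/1.4097 = 0.9122

0.912c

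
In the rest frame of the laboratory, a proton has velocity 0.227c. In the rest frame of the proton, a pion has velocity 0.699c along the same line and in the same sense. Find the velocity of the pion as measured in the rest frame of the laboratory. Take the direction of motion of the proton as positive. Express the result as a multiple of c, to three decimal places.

0.799c

With v = 0.227 and u' = 0.699 (in units of c),
u = (u' + v)/(1 + u'v/c²):
u = (0.699 + 0.227) / (1 + 0.699·0.227) = 0.9260/1.1587 = 0.7992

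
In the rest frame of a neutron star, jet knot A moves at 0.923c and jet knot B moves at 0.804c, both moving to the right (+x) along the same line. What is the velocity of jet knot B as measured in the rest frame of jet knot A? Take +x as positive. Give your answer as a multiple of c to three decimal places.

β_A = 0.923, β_B = 0.804.
Transform to A's frame with the inverse velocity-addition law: u' = (u − v)/(1 − uv/c²), taking u = β_B and v = β_A.
u' = (0.804 − 0.923) / (1 − (0.923)(0.804)) = -0.1190/0.2579 = -0.4614.

-0.461c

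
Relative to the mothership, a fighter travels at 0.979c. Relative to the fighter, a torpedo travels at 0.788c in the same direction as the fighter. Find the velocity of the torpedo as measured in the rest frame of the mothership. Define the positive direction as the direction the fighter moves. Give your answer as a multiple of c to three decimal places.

0.997c

With v = 0.979 and u' = 0.788 (in units of c),
u = (u' + v)/(1 + u'v/c²):
u = (0.788 + 0.979) / (1 + 0.788·0.979) = 1.7670/1.7715 = 0.9975
(Galilean addition would give +1.767c, exceeding c.)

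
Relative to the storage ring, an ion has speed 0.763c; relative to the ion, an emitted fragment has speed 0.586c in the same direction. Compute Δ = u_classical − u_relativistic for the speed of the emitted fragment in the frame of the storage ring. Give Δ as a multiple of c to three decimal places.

Galilean: u_cl = 0.586 + 0.763 = 1.3490.
Relativistic: u_rel = (0.586 + 0.763) / (1 + 0.586·0.763) = 1.3490/1.4471 = 0.9322.
Δ = 1.3490 − 0.9322 = 0.4168.
(The classical prediction exceeds c; the relativistic result does not.)

Δ = 0.417c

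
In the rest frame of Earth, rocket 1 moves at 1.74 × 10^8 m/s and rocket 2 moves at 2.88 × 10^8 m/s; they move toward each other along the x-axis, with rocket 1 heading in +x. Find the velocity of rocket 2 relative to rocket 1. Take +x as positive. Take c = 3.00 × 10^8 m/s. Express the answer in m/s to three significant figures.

-2.97 × 10^8 m/s

β_A = 0.580, β_B = -0.960 (dividing each by c = 3.00 × 10^8 m/s).
Transform to A's frame with the inverse velocity-addition law: u' = (u − v)/(1 − uv/c²), taking u = β_B and v = β_A.
u' = (-0.960 − 0.580) / (1 − (0.580)(-0.960)) = -1.5400/1.5568 = -0.9892.
u' = -0.9892 × 3.00 × 10^8 m/s.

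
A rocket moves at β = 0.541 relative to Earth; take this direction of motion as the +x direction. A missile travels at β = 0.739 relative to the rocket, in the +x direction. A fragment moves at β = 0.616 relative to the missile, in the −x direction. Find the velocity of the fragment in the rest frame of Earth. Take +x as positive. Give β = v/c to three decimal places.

β = +0.683

Apply u = (u' + v)/(1 + u'v/c²) successively, working outward toward Earth.
Start: velocity of the rocket relative to Earth = 0.5410c.
Compose with the missile (u' = 0.739 in the rocket frame): u_1 = (0.739 + 0.541) / (1 + 0.739·0.541) = 1.2800/1.3998 = 0.9144.
Compose with the fragment (u' = -0.616 in the missile frame): u_2 = (-0.616 + 0.914) / (1 + (-0.616)·0.914) = 0.2984/0.4367 = 0.6833.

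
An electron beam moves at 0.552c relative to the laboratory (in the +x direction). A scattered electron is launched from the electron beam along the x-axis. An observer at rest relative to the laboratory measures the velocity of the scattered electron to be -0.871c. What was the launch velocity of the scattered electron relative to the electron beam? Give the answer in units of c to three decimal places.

-0.961c

Invert the composition law: u' = (u − v)/(1 − uv/c²).
u' = (-0.871 − 0.552) / (1 − (-0.871)(0.552)) = -1.4230/1.4808 = -0.9610.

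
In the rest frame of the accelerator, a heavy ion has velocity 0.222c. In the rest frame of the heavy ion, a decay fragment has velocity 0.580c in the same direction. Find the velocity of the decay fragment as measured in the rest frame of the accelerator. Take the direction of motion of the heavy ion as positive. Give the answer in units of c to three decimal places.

With v = 0.222 and u' = 0.580 (in units of c),
u = (u' + v)/(1 + u'v/c²):
u = (0.580 + 0.222) / (1 + 0.580·0.222) = 0.8020/1.1288 = 0.7105

0.711c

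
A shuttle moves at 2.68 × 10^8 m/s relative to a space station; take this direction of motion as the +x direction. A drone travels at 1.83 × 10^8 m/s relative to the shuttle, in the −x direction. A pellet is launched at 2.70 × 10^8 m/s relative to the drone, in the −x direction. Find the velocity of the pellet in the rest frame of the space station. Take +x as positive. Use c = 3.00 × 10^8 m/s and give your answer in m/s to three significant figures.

-1.89 × 10^8 m/s

Apply u = (u' + v)/(1 + u'v/c²) successively, working outward toward the space station.
(Dividing each given speed by c = 3.00 × 10^8 m/s to work in units of c.)
Start: velocity of the shuttle relative to the space station = 0.8933c.
Compose with the drone (u' = -0.610 in the shuttle frame): u_1 = (-0.610 + 0.893) / (1 + (-0.610)·0.893) = 0.2833/0.4551 = 0.6226.
Compose with the pellet (u' = -0.900 in the drone frame): u_2 = (-0.900 + 0.623) / (1 + (-0.900)·0.623) = -0.2774/0.4396 = -0.6309.
So u = -0.6309 × 3.00 × 10^8 m/s.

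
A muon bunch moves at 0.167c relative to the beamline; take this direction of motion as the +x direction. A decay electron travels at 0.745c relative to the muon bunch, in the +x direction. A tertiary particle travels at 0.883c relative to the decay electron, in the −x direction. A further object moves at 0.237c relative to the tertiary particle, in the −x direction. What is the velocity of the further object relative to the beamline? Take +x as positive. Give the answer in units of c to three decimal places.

-0.463c

Apply u = (u' + v)/(1 + u'v/c²) successively, working outward toward the beamline.
Start: velocity of the muon bunch relative to the beamline = 0.1670c.
Compose with the decay electron (u' = 0.745 in the muon bunch frame): u_1 = (0.745 + 0.167) / (1 + 0.745·0.167) = 0.9120/1.1244 = 0.8111.
Compose with the tertiary particle (u' = -0.883 in the decay electron frame): u_2 = (-0.883 + 0.811) / (1 + (-0.883)·0.811) = -0.0719/0.2838 = -0.2534.
Compose with the further object (u' = -0.237 in the tertiary particle frame): u_3 = (-0.237 + (-0.253)) / (1 + (-0.237)·(-0.253)) = -0.4904/1.0601 = -0.4626.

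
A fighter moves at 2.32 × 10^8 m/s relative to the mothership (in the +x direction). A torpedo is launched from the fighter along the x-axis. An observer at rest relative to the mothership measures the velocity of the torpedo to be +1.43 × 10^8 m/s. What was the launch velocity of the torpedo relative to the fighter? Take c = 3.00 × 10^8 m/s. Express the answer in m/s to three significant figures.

v = 0.773c, u = 0.477c.
Invert the composition law: u' = (u − v)/(1 − uv/c²).
u' = (0.477 − 0.773) / (1 − (0.477)(0.773)) = -0.2967/0.6314 = -0.4699.
u' = -0.4699 × 3.00 × 10^8 m/s.

-1.41 × 10^8 m/s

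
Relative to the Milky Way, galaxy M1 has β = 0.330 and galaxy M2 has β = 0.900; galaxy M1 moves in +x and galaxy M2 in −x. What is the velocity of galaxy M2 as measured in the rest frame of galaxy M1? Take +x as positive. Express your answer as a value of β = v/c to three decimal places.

β_A = 0.330, β_B = -0.900.
Transform to A's frame with the inverse velocity-addition law: u' = (u − v)/(1 − uv/c²), taking u = β_B and v = β_A.
u' = (-0.900 − 0.330) / (1 − (0.330)(-0.900)) = -1.2300/1.2970 = -0.9483.

β = -0.948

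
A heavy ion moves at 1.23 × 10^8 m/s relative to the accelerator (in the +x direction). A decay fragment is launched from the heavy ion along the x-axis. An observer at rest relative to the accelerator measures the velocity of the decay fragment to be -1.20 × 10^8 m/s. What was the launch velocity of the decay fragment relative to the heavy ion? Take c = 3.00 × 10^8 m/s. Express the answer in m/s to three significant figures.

-2.09 × 10^8 m/s

v = 0.410c, u = -0.400c.
Invert the composition law: u' = (u − v)/(1 − uv/c²).
u' = (-0.400 − 0.410) / (1 − (-0.400)(0.410)) = -0.8100/1.1640 = -0.6959.
u' = -0.6959 × 3.00 × 10^8 m/s.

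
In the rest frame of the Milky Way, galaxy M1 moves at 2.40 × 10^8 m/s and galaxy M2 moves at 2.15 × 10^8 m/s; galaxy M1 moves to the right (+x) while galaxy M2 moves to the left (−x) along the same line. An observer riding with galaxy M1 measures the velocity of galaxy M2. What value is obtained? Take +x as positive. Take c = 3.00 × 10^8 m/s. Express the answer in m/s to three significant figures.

-2.89 × 10^8 m/s

β_A = 0.800, β_B = -0.717 (dividing each by c = 3.00 × 10^8 m/s).
Transform to A's frame with the inverse velocity-addition law: u' = (u − v)/(1 − uv/c²), taking u = β_B and v = β_A.
u' = (-0.717 − 0.800) / (1 − (0.800)(-0.717)) = -1.5167/1.5733 = -0.9640.
u' = -0.9640 × 3.00 × 10^8 m/s.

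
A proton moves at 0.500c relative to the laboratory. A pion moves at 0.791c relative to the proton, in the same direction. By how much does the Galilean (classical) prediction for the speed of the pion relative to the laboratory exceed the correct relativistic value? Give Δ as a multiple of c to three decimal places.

Δ = 0.366c

Galilean: u_cl = 0.791 + 0.500 = 1.2910.
Relativistic: u_rel = (0.791 + 0.500) / (1 + 0.791·0.500) = 1.2910/1.3955 = 0.9251.
Δ = 1.2910 − 0.9251 = 0.3659.
(The classical prediction exceeds c; the relativistic result does not.)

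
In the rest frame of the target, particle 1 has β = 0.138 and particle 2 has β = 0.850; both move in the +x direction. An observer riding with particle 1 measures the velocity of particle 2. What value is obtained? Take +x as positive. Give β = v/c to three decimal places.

β_A = 0.138, β_B = 0.850.
Transform to A's frame with the inverse velocity-addition law: u' = (u − v)/(1 − uv/c²), taking u = β_B and v = β_A.
u' = (0.850 − 0.138) / (1 − (0.138)(0.850)) = 0.7120/0.8827 = 0.8066.

β = +0.807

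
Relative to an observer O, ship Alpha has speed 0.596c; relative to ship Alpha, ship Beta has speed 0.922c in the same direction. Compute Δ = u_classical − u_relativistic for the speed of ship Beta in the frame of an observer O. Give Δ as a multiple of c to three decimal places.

Galilean: u_cl = 0.922 + 0.596 = 1.5180.
Relativistic: u_rel = (0.922 + 0.596) / (1 + 0.922·0.596) = 1.5180/1.5495 = 0.9797.
Δ = 1.5180 − 0.9797 = 0.5383.
(The classical prediction exceeds c; the relativistic result does not.)

Δ = 0.538c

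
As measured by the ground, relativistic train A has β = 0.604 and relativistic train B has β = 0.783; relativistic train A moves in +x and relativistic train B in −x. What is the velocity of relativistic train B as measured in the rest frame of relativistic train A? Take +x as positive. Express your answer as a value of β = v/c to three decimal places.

β_A = 0.604, β_B = -0.783.
Transform to A's frame with the inverse velocity-addition law: u' = (u − v)/(1 − uv/c²), taking u = β_B and v = β_A.
u' = (-0.783 − 0.604) / (1 − (0.604)(-0.783)) = -1.3870/1.4729 = -0.9417.

β = -0.942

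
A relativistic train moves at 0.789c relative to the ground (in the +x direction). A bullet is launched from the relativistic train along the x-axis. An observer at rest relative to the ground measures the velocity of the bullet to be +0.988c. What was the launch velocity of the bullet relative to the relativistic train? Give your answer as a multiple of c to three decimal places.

Invert the composition law: u' = (u − v)/(1 − uv/c²).
u' = (0.988 − 0.789) / (1 − (0.988)(0.789)) = 0.1990/0.2205 = 0.9026.

+0.903c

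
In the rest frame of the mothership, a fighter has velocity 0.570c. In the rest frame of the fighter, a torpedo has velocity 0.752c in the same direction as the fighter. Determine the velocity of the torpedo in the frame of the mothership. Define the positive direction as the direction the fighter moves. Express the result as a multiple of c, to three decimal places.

With v = 0.570 and u' = 0.752 (in units of c),
u = (u' + v)/(1 + u'v/c²):
u = (0.752 + 0.570) / (1 + 0.752·0.570) = 1.3220/1.4286 = 0.9254

0.925c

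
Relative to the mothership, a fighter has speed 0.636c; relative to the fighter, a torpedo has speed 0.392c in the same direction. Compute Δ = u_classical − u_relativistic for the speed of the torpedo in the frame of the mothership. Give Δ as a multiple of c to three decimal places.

Galilean: u_cl = 0.392 + 0.636 = 1.0280.
Relativistic: u_rel = (0.392 + 0.636) / (1 + 0.392·0.636) = 1.0280/1.2493 = 0.8229.
Δ = 1.0280 − 0.8229 = 0.2051.
(The classical prediction exceeds c; the relativistic result does not.)

Δ = 0.205c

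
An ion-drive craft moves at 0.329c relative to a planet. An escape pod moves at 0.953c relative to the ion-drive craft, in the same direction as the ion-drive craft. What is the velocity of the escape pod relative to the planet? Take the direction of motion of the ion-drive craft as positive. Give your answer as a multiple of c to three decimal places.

With v = 0.329 and u' = 0.953 (in units of c),
u = (u' + v)/(1 + u'v/c²):
u = (0.953 + 0.329) / (1 + 0.953·0.329) = 1.2820/1.3135 = 0.9760
(Galilean addition would give +1.282c, exceeding c.)

0.976c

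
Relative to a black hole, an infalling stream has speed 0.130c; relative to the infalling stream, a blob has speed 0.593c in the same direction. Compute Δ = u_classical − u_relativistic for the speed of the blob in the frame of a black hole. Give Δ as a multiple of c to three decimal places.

Δ = 0.052c

Galilean: u_cl = 0.593 + 0.130 = 0.7230.
Relativistic: u_rel = (0.593 + 0.130) / (1 + 0.593·0.130) = 0.7230/1.0771 = 0.6713.
Δ = 0.7230 − 0.6713 = 0.0517.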